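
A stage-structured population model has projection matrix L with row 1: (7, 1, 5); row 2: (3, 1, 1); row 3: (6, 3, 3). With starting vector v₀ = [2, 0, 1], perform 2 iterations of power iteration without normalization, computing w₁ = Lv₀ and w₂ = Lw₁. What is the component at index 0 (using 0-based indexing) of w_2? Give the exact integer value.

w1 = Lv₀ = (7·2 + 1·0 + 5·1; 3·2 + 1·0 + 1·1; 6·2 + 3·0 + 3·1) = (19, 7, 15)
w2 = Lw1 = (7·19 + 1·7 + 5·15; 3·19 + 1·7 + 1·15; 6·19 + 3·7 + 3·15) = (215, 79, 180)
The requested component of w2 is 215.

215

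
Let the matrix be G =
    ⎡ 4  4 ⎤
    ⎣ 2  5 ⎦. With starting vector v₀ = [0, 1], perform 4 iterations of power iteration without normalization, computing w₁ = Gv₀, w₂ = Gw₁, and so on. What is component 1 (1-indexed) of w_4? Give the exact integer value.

2052

w1 = Gv₀ = (4·0 + 4·1; 2·0 + 5·1) = (4, 5)
w2 = Gw1 = (4·4 + 4·5; 2·4 + 5·5) = (36, 33)
w3 = Gw2 = (276, 237)
w4 = Gw3 = (2052, 1737)
The requested component of w4 is 2052.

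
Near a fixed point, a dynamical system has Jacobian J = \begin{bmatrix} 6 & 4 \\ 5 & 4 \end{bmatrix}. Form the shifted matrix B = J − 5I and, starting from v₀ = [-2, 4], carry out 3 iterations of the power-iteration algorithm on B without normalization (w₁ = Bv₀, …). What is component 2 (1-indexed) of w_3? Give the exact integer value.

B = J − 5I has rows (1, 4); (5, -1)
w1 = Bv₀ = (14, -14)
w2 = Bw1 = (-42, 84)
w3 = Bw2 = (294, -294)
Requested component of w3: -294

-294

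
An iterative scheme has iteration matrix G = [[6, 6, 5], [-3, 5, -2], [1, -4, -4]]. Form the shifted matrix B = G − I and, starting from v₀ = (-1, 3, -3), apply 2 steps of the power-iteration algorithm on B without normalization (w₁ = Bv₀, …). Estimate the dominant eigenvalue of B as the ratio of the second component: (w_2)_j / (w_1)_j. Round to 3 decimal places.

B = G − I has rows (5, 6, 5); (-3, 4, -2); (1, -4, -5)
w1 = Bv₀ = (5·(-1) + 6·3 + 5·(-3); (-3)·(-1) + 4·3 + (-2)·(-3); 1·(-1) + (-4)·3 + (-5)·(-3)) = (-2, 21, 2)
w2 = Bw1 = (5·(-2) + 6·21 + 5·2; (-3)·(-2) + 4·21 + (-2)·2; 1·(-2) + (-4)·21 + (-5)·2) = (126, 86, -96)
Ratio: 86/21 = 4.095

4.095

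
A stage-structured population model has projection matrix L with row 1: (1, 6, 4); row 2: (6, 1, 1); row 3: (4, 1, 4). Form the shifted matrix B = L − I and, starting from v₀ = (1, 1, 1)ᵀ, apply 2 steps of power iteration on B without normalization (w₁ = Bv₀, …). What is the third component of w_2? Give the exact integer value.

B = L − I has rows (0, 6, 4); (6, 0, 1); (4, 1, 3)
w1 = Bv₀ = (0·1 + 6·1 + 4·1; 6·1 + 0·1 + 1·1; 4·1 + 1·1 + 3·1) = (10, 7, 8)
w2 = Bw1 = (0·10 + 6·7 + 4·8; 6·10 + 0·7 + 1·8; 4·10 + 1·7 + 3·8) = (74, 68, 71)
Requested component of w2: 71

71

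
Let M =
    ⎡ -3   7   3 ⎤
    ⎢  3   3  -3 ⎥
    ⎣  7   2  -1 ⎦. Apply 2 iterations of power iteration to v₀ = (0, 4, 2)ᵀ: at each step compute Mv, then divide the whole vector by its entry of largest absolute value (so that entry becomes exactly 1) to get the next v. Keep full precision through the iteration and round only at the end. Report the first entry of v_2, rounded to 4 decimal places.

-0.1721

Mv0 = (34.00000, 6.00000, 6.00000); divide by 34.00000 → v1 = (1.00000, 0.17647, 0.17647)
Mv1 = (-1.23529, 3.00000, 7.17647); divide by 7.17647 → v2 = (-0.17213, 0.41803, 1.00000)
Requested entry of v2: -42/244 = -0.1721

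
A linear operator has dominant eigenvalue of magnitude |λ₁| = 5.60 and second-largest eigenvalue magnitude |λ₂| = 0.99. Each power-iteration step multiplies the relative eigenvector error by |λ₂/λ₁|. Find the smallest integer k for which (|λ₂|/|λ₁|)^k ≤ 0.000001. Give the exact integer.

8

|λ₂/λ₁| = 0.99/5.60 = 0.17679
Need k ≥ ln(0.000001) / ln(0.17679) = -13.8155 / -1.7328 ≈ 7.973
Smallest integer k satisfying the bound: 8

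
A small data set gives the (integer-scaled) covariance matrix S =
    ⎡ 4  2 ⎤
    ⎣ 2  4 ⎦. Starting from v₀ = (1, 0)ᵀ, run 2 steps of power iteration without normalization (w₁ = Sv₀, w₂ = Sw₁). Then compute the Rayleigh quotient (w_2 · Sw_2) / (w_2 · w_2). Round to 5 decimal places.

5.95122

w1 = Sv₀ = (4·1 + 2·0; 2·1 + 4·0) = (4, 2)
w2 = Sw1 = (4·4 + 2·2; 2·4 + 4·2) = (20, 16)
Sw2 = (112, 104)
w2·Sw2 = 20·112 + 16·104 = 3904; w2·w2 = 20·20 + 16·16 = 656
λ ≈ 3904/656 = 5.95122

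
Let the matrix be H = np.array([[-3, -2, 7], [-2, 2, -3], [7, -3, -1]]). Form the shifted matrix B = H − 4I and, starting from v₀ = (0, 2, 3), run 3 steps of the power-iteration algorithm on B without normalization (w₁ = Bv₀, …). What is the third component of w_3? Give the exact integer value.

B = H − 4I has rows (-7, -2, 7); (-2, -2, -3); (7, -3, -5)
w1 = Bv₀ = ((-7)·0 + (-2)·2 + 7·3; (-2)·0 + (-2)·2 + (-3)·3; 7·0 + (-3)·2 + (-5)·3) = (17, -13, -21)
w2 = Bw1 = ((-7)·17 + (-2)·(-13) + 7·(-21); (-2)·17 + (-2)·(-13) + (-3)·(-21); 7·17 + (-3)·(-13) + (-5)·(-21)) = (-240, 55, 263)
w3 = Bw2 = (3411, -419, -3160)
Requested component of w3: -3160

-3160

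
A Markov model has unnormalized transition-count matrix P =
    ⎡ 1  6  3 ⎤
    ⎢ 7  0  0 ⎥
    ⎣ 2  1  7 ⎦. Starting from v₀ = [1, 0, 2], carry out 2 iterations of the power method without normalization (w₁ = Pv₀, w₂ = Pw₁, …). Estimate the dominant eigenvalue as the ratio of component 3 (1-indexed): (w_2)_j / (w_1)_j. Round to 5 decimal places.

w1 = Pv₀ = (1·1 + 6·0 + 3·2; 7·1 + 0·0 + 0·2; 2·1 + 1·0 + 7·2) = (7, 7, 16)
w2 = Pw1 = (1·7 + 6·7 + 3·16; 7·7 + 0·7 + 0·16; 2·7 + 1·7 + 7·16) = (97, 49, 133)
Ratio at component: 133 / 16 = 8.31250

8.31250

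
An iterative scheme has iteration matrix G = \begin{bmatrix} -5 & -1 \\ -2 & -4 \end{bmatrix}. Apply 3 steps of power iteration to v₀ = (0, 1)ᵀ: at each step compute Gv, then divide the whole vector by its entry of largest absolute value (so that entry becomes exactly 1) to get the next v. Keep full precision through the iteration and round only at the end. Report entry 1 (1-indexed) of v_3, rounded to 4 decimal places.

0.7000

Gv0 = (-1.00000, -4.00000); divide by -4.00000 → v1 = (0.25000, 1.00000)
Gv1 = (-2.25000, -4.50000); divide by -4.50000 → v2 = (0.50000, 1.00000)
Gv2 = (-3.50000, -5.00000); divide by -5.00000 → v3 = (0.70000, 1.00000)
Requested entry of v3: -63/-90 = 0.7000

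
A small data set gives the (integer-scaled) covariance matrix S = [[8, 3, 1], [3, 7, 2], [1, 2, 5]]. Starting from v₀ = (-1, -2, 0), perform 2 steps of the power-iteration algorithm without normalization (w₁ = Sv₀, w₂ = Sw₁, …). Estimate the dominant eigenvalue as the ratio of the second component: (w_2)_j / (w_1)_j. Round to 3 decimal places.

10.059

w1 = Sv₀ = (-14, -17, -5)
w2 = Sw1 = (-168, -171, -73)
Ratio at component: -171 / -17 = 10.059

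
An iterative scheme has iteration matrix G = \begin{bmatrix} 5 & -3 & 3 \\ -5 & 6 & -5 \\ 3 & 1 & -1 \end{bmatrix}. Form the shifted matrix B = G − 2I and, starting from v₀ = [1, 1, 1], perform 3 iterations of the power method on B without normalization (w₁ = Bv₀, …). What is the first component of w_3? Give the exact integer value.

B = G − 2I has rows (3, -3, 3); (-5, 4, -5); (3, 1, -3)
w1 = Bv₀ = (3, -6, 1)
w2 = Bw1 = (30, -44, 0)
w3 = Bw2 = (222, -326, 46)
Requested component of w3: 222

222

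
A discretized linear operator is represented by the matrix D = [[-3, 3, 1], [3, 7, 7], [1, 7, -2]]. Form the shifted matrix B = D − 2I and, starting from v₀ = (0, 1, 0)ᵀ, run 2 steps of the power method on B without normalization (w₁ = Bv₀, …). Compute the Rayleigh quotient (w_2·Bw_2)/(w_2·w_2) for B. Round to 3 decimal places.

6.969

B = D − 2I has rows (-5, 3, 1); (3, 5, 7); (1, 7, -4)
w1 = Bv₀ = ((-5)·0 + 3·1 + 1·0; 3·0 + 5·1 + 7·0; 1·0 + 7·1 + (-4)·0) = (3, 5, 7)
w2 = Bw1 = ((-5)·3 + 3·5 + 1·7; 3·3 + 5·5 + 7·7; 1·3 + 7·5 + (-4)·7) = (7, 83, 10)
Bw2 = (224, 506, 548)
w2·Bw2 = 49046; w2·w2 = 7038; μ ≈ 49046/7038 = 6.969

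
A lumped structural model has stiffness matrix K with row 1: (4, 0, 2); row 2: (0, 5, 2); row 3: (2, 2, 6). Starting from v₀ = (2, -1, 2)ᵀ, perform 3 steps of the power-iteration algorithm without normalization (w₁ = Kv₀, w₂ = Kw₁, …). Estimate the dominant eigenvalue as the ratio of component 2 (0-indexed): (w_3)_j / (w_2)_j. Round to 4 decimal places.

w1 = Kv₀ = (12, -1, 14)
w2 = Kw1 = (76, 23, 106)
w3 = Kw2 = (516, 327, 834)
Ratio at component: 834 / 106 = 7.8679

λ ≈ 7.8679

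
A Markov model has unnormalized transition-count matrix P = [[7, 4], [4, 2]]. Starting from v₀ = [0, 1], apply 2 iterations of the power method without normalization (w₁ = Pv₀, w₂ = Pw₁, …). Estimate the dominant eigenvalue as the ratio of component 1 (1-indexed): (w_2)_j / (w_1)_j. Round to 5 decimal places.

λ ≈ 9.00000

w1 = Pv₀ = (4, 2)
w2 = Pw1 = (36, 20)
Ratio at component: 36 / 4 = 9.00000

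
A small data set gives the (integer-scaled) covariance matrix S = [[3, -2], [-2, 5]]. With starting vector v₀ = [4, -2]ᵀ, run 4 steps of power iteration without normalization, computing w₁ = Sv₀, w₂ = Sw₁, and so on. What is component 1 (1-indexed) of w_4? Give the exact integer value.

3044

w1 = Sv₀ = (3·4 + (-2)·(-2); (-2)·4 + 5·(-2)) = (16, -18)
w2 = Sw1 = (3·16 + (-2)·(-18); (-2)·16 + 5·(-18)) = (84, -122)
w3 = Sw2 = (496, -778)
w4 = Sw3 = (3044, -4882)
The requested component of w4 is 3044.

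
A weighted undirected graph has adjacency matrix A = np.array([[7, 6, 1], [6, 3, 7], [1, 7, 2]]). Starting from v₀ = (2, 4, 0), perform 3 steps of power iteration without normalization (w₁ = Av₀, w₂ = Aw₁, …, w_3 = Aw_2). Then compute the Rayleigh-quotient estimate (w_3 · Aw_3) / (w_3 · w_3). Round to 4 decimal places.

w1 = Av₀ = (7·2 + 6·4 + 1·0; 6·2 + 3·4 + 7·0; 1·2 + 7·4 + 2·0) = (38, 24, 30)
w2 = Aw1 = (7·38 + 6·24 + 1·30; 6·38 + 3·24 + 7·30; 1·38 + 7·24 + 2·30) = (440, 510, 266)
w3 = Aw2 = (6406, 6032, 4542)
Aw3 = (85576, 88326, 57714)
w3·Aw3 = 6406·85576 + 6032·88326 + 4542·57714 = 1343119276; w3·w3 = 6406·6406 + 6032·6032 + 4542·4542 = 98051624
λ ≈ 1343119276/98051624 = 13.6981

13.6981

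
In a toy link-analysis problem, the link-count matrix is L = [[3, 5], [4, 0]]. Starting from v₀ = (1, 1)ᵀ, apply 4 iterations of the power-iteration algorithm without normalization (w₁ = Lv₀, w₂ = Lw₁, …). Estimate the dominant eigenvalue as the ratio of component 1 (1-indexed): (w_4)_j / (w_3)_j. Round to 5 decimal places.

λ ≈ 6.01370

w1 = Lv₀ = (8, 4)
w2 = Lw1 = (44, 32)
w3 = Lw2 = (292, 176)
w4 = Lw3 = (1756, 1168)
Ratio at component: 1756 / 292 = 6.01370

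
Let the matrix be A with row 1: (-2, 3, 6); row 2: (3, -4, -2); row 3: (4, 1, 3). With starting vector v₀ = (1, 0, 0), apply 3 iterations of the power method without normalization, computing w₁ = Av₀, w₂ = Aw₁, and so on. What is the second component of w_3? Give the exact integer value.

201

w1 = Av₀ = ((-2)·1 + 3·0 + 6·0; 3·1 + (-4)·0 + (-2)·0; 4·1 + 1·0 + 3·0) = (-2, 3, 4)
w2 = Aw1 = ((-2)·(-2) + 3·3 + 6·4; 3·(-2) + (-4)·3 + (-2)·4; 4·(-2) + 1·3 + 3·4) = (37, -26, 7)
w3 = Aw2 = (-110, 201, 143)
The requested component of w3 is 201.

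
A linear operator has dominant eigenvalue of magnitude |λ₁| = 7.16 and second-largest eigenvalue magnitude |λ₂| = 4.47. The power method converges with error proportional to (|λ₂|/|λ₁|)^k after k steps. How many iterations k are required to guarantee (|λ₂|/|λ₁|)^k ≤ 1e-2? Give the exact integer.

10

|λ₂/λ₁| = 4.47/7.16 = 0.62430
Need k ≥ ln(1e-2) / ln(0.62430) = -4.6052 / -0.4711 ≈ 9.775
Smallest integer k satisfying the bound: 10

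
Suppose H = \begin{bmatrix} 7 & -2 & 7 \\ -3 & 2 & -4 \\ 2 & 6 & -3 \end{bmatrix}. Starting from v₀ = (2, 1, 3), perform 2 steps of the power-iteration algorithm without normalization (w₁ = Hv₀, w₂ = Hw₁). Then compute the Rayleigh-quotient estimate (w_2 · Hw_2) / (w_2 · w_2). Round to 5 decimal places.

λ ≈ 7.09711

w1 = Hv₀ = (7·2 + (-2)·1 + 7·3; (-3)·2 + 2·1 + (-4)·3; 2·2 + 6·1 + (-3)·3) = (33, -16, 1)
w2 = Hw1 = (7·33 + (-2)·(-16) + 7·1; (-3)·33 + 2·(-16) + (-4)·1; 2·33 + 6·(-16) + (-3)·1) = (270, -135, -33)
Hw2 = (1929, -948, -171)
w2·Hw2 = 270·1929 + (-135)·(-948) + (-33)·(-171) = 654453; w2·w2 = 270·270 + (-135)·(-135) + (-33)·(-33) = 92214
λ ≈ 654453/92214 = 7.09711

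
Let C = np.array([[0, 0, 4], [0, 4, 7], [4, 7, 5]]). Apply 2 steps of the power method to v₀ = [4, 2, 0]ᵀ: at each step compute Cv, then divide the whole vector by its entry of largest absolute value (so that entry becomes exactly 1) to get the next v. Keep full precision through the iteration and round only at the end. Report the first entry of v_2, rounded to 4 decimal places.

Cv0 = (0.00000, 8.00000, 30.00000); divide by 30.00000 → v1 = (0.00000, 0.26667, 1.00000)
Cv1 = (4.00000, 8.06667, 6.86667); divide by 8.06667 → v2 = (0.49587, 1.00000, 0.85124)
Requested entry of v2: 120/242 = 0.4959

0.4959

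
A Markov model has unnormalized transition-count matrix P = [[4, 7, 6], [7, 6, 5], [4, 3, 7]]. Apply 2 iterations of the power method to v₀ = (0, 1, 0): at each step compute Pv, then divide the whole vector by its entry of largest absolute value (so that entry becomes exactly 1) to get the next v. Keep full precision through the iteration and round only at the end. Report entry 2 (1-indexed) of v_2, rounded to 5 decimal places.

1.00000

Pv0 = (7.000000, 6.000000, 3.000000); divide by 7.000000 → v1 = (1.000000, 0.857143, 0.428571)
Pv1 = (12.571429, 14.285714, 9.571429); divide by 14.285714 → v2 = (0.880000, 1.000000, 0.670000)
Requested entry of v2: 100/100 = 1.00000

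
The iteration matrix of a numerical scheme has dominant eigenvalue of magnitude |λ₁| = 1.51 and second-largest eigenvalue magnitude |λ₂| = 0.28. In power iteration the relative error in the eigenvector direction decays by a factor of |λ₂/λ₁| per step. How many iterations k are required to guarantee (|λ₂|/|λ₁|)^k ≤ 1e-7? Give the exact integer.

10

|λ₂/λ₁| = 0.28/1.51 = 0.18543
Need k ≥ ln(1e-7) / ln(0.18543) = -16.1181 / -1.6851 ≈ 9.565
Smallest integer k satisfying the bound: 10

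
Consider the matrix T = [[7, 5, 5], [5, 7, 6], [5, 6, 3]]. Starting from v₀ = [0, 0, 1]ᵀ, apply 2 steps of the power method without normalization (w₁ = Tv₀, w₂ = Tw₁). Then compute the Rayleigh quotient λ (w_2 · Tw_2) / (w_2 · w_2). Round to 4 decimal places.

w1 = Tv₀ = (7·0 + 5·0 + 5·1; 5·0 + 7·0 + 6·1; 5·0 + 6·0 + 3·1) = (5, 6, 3)
w2 = Tw1 = (7·5 + 5·6 + 5·3; 5·5 + 7·6 + 6·3; 5·5 + 6·6 + 3·3) = (80, 85, 70)
Tw2 = (1335, 1415, 1120)
w2·Tw2 = 80·1335 + 85·1415 + 70·1120 = 305475; w2·w2 = 80·80 + 85·85 + 70·70 = 18525
λ ≈ 305475/18525 = 16.4899

16.4899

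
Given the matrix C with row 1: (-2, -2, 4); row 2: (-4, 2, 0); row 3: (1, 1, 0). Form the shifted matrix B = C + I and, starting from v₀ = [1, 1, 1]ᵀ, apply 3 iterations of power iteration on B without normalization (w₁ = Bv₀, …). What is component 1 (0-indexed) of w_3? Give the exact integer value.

B = C + I has rows (-1, -2, 4); (-4, 3, 0); (1, 1, 1)
w1 = Bv₀ = ((-1)·1 + (-2)·1 + 4·1; (-4)·1 + 3·1 + 0·1; 1·1 + 1·1 + 1·1) = (1, -1, 3)
w2 = Bw1 = ((-1)·1 + (-2)·(-1) + 4·3; (-4)·1 + 3·(-1) + 0·3; 1·1 + 1·(-1) + 1·3) = (13, -7, 3)
w3 = Bw2 = (13, -73, 9)
Requested component of w3: -73

-73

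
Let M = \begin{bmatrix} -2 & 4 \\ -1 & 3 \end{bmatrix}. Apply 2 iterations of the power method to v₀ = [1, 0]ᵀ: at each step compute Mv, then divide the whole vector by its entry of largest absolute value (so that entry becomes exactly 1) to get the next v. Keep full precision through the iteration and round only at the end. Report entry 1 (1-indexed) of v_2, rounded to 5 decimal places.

Mv0 = (-2.000000, -1.000000); divide by -2.000000 → v1 = (1.000000, 0.500000)
Mv1 = (0.000000, 0.500000); divide by 0.500000 → v2 = (0.000000, 1.000000)
Requested entry of v2: 0/-1 = 0.00000

0.00000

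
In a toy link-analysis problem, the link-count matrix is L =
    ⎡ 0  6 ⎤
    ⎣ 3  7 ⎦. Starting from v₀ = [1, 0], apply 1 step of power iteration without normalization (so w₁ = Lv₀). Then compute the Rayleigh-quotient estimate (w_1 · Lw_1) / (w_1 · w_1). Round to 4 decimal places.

w1 = Lv₀ = (0·1 + 6·0; 3·1 + 7·0) = (0, 3)
Lw1 = (18, 21)
w1·Lw1 = 0·18 + 3·21 = 63; w1·w1 = 0·0 + 3·3 = 9
λ ≈ 63/9 = 7.0000

λ ≈ 7.0000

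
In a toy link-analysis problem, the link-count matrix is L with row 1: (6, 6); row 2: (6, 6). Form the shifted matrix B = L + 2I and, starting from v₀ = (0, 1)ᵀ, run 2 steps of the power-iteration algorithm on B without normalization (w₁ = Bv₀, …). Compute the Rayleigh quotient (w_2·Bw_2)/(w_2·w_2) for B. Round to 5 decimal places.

B = L + 2I has rows (8, 6); (6, 8)
w1 = Bv₀ = (8·0 + 6·1; 6·0 + 8·1) = (6, 8)
w2 = Bw1 = (8·6 + 6·8; 6·6 + 8·8) = (96, 100)
Bw2 = (1368, 1376)
w2·Bw2 = 268928; w2·w2 = 19216; μ ≈ 268928/19216 = 13.99500

13.99500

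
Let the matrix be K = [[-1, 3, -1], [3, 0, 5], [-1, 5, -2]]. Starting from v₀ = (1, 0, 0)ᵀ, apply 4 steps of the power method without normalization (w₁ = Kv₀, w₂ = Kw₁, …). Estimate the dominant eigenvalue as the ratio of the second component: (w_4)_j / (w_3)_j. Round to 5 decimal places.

-4.82927

w1 = Kv₀ = ((-1)·1 + 3·0 + (-1)·0; 3·1 + 0·0 + 5·0; (-1)·1 + 5·0 + (-2)·0) = (-1, 3, -1)
w2 = Kw1 = ((-1)·(-1) + 3·3 + (-1)·(-1); 3·(-1) + 0·3 + 5·(-1); (-1)·(-1) + 5·3 + (-2)·(-1)) = (11, -8, 18)
w3 = Kw2 = (-53, 123, -87)
w4 = Kw3 = (509, -594, 842)
Ratio at component: -594 / 123 = -4.82927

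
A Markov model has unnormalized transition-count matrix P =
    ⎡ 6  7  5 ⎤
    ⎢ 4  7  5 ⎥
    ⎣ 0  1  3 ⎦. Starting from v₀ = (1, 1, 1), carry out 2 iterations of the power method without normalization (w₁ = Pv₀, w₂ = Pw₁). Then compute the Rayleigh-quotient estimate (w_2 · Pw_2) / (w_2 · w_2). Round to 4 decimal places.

λ ≈ 12.4570

w1 = Pv₀ = (6·1 + 7·1 + 5·1; 4·1 + 7·1 + 5·1; 0·1 + 1·1 + 3·1) = (18, 16, 4)
w2 = Pw1 = (6·18 + 7·16 + 5·4; 4·18 + 7·16 + 5·4; 0·18 + 1·16 + 3·4) = (240, 204, 28)
Pw2 = (3008, 2528, 288)
w2·Pw2 = 240·3008 + 204·2528 + 28·288 = 1245696; w2·w2 = 240·240 + 204·204 + 28·28 = 100000
λ ≈ 1245696/100000 = 12.4570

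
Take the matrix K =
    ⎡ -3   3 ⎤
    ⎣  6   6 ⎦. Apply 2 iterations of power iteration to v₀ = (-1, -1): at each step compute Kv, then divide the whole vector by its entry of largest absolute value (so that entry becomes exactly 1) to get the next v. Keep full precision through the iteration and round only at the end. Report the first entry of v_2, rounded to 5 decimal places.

Kv0 = (0.000000, -12.000000); divide by -12.000000 → v1 = (0.000000, 1.000000)
Kv1 = (3.000000, 6.000000); divide by 6.000000 → v2 = (0.500000, 1.000000)
Requested entry of v2: -36/-72 = 0.50000

0.50000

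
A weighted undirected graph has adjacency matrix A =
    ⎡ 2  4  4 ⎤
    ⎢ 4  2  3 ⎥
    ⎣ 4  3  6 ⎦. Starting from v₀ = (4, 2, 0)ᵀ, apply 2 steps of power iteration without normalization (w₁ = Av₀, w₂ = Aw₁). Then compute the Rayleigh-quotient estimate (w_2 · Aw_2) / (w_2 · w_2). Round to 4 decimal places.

w1 = Av₀ = (2·4 + 4·2 + 4·0; 4·4 + 2·2 + 3·0; 4·4 + 3·2 + 6·0) = (16, 20, 22)
w2 = Aw1 = (2·16 + 4·20 + 4·22; 4·16 + 2·20 + 3·22; 4·16 + 3·20 + 6·22) = (200, 170, 256)
Aw2 = (2104, 1908, 2846)
w2·Aw2 = 200·2104 + 170·1908 + 256·2846 = 1473736; w2·w2 = 200·200 + 170·170 + 256·256 = 134436
λ ≈ 1473736/134436 = 10.9624

λ ≈ 10.9624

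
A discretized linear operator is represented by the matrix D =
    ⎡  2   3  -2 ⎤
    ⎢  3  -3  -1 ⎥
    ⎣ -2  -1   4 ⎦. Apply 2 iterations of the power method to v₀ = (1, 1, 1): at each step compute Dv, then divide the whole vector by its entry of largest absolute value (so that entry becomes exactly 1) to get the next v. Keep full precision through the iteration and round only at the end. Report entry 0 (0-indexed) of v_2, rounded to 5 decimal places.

0.09091

Dv0 = (3.000000, -1.000000, 1.000000); divide by 3.000000 → v1 = (1.000000, -0.333333, 0.333333)
Dv1 = (0.333333, 3.666667, -0.333333); divide by 3.666667 → v2 = (0.090909, 1.000000, -0.090909)
Requested entry of v2: 1/11 = 0.09091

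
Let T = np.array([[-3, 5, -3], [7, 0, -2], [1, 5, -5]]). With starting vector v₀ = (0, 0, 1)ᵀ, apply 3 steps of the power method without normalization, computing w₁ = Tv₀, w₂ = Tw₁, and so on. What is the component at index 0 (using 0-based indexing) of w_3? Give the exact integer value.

-133

w1 = Tv₀ = (-3, -2, -5)
w2 = Tw1 = (14, -11, 12)
w3 = Tw2 = (-133, 74, -101)
The requested component of w3 is -133.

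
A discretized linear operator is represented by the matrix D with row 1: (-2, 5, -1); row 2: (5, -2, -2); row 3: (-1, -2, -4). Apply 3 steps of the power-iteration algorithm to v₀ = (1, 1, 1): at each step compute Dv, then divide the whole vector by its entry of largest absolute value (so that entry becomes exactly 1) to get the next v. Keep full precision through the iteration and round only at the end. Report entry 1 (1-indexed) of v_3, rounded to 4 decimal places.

Dv0 = (2.00000, 1.00000, -7.00000); divide by -7.00000 → v1 = (-0.28571, -0.14286, 1.00000)
Dv1 = (-1.14286, -3.14286, -3.42857); divide by -3.42857 → v2 = (0.33333, 0.91667, 1.00000)
Dv2 = (2.91667, -2.16667, -6.16667); divide by -6.16667 → v3 = (-0.47297, 0.35135, 1.00000)
Requested entry of v3: 70/-148 = -0.4730

-0.4730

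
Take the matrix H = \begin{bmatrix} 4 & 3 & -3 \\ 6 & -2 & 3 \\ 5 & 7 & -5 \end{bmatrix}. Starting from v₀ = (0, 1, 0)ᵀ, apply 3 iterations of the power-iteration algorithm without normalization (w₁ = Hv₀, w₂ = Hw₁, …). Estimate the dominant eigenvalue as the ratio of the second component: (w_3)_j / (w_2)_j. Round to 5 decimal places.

λ ≈ -6.46512

w1 = Hv₀ = (3, -2, 7)
w2 = Hw1 = (-15, 43, -34)
w3 = Hw2 = (171, -278, 396)
Ratio at component: -278 / 43 = -6.46512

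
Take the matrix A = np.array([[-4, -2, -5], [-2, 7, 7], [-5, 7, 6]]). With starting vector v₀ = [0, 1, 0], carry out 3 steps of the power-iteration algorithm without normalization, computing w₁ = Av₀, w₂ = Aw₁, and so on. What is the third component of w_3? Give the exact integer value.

w1 = Av₀ = (-2, 7, 7)
w2 = Aw1 = (-41, 102, 101)
w3 = Aw2 = (-545, 1503, 1525)
The requested component of w3 is 1525.

1525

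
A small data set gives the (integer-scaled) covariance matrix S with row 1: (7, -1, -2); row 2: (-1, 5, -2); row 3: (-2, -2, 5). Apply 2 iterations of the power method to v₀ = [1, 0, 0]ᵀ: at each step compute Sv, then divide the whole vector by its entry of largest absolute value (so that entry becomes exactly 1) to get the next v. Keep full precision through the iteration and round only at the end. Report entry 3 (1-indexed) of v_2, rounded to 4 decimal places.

Sv0 = (7.00000, -1.00000, -2.00000); divide by 7.00000 → v1 = (1.00000, -0.14286, -0.28571)
Sv1 = (7.71429, -1.14286, -3.14286); divide by 7.71429 → v2 = (1.00000, -0.14815, -0.40741)
Requested entry of v2: -22/54 = -0.4074

-0.4074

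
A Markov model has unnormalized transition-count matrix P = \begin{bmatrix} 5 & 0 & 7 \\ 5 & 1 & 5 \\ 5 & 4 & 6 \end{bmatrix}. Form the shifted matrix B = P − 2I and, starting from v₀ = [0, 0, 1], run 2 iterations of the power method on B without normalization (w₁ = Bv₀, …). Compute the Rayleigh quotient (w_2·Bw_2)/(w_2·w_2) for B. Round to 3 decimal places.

B = P − 2I has rows (3, 0, 7); (5, -1, 5); (5, 4, 4)
w1 = Bv₀ = (3·0 + 0·0 + 7·1; 5·0 + (-1)·0 + 5·1; 5·0 + 4·0 + 4·1) = (7, 5, 4)
w2 = Bw1 = (3·7 + 0·5 + 7·4; 5·7 + (-1)·5 + 5·4; 5·7 + 4·5 + 4·4) = (49, 50, 71)
Bw2 = (644, 550, 729)
w2·Bw2 = 110815; w2·w2 = 9942; μ ≈ 110815/9942 = 11.146

μ ≈ 11.146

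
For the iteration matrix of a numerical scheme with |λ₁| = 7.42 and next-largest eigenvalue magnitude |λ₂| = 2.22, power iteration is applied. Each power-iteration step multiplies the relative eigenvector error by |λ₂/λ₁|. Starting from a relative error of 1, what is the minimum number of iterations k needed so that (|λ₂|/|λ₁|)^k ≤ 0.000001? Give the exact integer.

|λ₂/λ₁| = 2.22/7.42 = 0.29919
Need k ≥ ln(0.000001) / ln(0.29919) = -13.8155 / -1.2067 ≈ 11.449
Smallest integer k satisfying the bound: 12

12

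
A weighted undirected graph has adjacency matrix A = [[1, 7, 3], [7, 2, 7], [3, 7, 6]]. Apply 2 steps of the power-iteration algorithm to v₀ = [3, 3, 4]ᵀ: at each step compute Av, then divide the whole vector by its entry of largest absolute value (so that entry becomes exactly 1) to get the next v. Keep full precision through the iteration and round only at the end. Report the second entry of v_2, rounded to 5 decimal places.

0.90575

Av0 = (36.000000, 55.000000, 54.000000); divide by 55.000000 → v1 = (0.654545, 1.000000, 0.981818)
Av1 = (10.600000, 13.454545, 14.854545); divide by 14.854545 → v2 = (0.713586, 0.905753, 1.000000)
Requested entry of v2: 740/817 = 0.90575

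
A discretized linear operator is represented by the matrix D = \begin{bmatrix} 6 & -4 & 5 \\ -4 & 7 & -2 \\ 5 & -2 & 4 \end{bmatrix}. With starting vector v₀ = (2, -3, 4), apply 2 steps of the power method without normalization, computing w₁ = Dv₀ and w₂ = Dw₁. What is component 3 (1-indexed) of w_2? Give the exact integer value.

422

w1 = Dv₀ = (6·2 + (-4)·(-3) + 5·4; (-4)·2 + 7·(-3) + (-2)·4; 5·2 + (-2)·(-3) + 4·4) = (44, -37, 32)
w2 = Dw1 = (6·44 + (-4)·(-37) + 5·32; (-4)·44 + 7·(-37) + (-2)·32; 5·44 + (-2)·(-37) + 4·32) = (572, -499, 422)
The requested component of w2 is 422.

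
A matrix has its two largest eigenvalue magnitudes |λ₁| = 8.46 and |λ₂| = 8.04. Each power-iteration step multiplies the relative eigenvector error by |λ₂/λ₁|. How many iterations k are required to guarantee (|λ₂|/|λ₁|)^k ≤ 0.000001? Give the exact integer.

272

|λ₂/λ₁| = 8.04/8.46 = 0.95035
Need k ≥ ln(0.000001) / ln(0.95035) = -13.8155 / -0.0509 ≈ 271.317
Smallest integer k satisfying the bound: 272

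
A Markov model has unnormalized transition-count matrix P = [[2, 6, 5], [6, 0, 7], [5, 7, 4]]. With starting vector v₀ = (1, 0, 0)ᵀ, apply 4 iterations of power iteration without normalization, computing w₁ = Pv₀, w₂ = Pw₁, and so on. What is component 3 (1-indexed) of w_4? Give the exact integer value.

w1 = Pv₀ = (2·1 + 6·0 + 5·0; 6·1 + 0·0 + 7·0; 5·1 + 7·0 + 4·0) = (2, 6, 5)
w2 = Pw1 = (2·2 + 6·6 + 5·5; 6·2 + 0·6 + 7·5; 5·2 + 7·6 + 4·5) = (65, 47, 72)
w3 = Pw2 = (772, 894, 942)
w4 = Pw3 = (11618, 11226, 13886)
The requested component of w4 is 13886.

13886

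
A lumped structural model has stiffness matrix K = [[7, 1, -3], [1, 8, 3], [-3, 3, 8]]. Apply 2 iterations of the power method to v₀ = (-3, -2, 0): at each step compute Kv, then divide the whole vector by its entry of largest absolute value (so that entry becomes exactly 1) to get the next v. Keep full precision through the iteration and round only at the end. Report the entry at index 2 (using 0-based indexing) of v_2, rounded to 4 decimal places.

-0.1905

Kv0 = (-23.00000, -19.00000, 3.00000); divide by -23.00000 → v1 = (1.00000, 0.82609, -0.13043)
Kv1 = (8.21739, 7.21739, -1.56522); divide by 8.21739 → v2 = (1.00000, 0.87831, -0.19048)
Requested entry of v2: 36/-189 = -0.1905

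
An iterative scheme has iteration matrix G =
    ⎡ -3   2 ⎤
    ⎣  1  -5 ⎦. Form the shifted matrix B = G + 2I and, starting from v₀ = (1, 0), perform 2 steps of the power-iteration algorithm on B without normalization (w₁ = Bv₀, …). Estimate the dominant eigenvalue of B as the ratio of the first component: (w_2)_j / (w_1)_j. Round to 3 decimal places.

B = G + 2I has rows (-1, 2); (1, -3)
w1 = Bv₀ = (-1, 1)
w2 = Bw1 = (3, -4)
Ratio: 3/-1 = -3.000

-3.000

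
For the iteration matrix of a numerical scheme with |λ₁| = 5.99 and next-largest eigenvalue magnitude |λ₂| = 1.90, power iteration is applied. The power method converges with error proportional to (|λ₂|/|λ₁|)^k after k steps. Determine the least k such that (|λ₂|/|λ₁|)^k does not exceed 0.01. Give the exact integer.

5

|λ₂/λ₁| = 1.90/5.99 = 0.31720
Need k ≥ ln(0.01) / ln(0.31720) = -4.6052 / -1.1482 ≈ 4.011
Smallest integer k satisfying the bound: 5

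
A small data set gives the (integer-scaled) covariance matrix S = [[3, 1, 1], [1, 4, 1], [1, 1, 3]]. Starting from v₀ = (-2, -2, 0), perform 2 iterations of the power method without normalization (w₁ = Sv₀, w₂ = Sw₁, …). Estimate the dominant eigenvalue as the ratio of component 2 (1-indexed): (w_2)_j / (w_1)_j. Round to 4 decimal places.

5.2000

w1 = Sv₀ = (3·(-2) + 1·(-2) + 1·0; 1·(-2) + 4·(-2) + 1·0; 1·(-2) + 1·(-2) + 3·0) = (-8, -10, -4)
w2 = Sw1 = (3·(-8) + 1·(-10) + 1·(-4); 1·(-8) + 4·(-10) + 1·(-4); 1·(-8) + 1·(-10) + 3·(-4)) = (-38, -52, -30)
Ratio at component: -52 / -10 = 5.2000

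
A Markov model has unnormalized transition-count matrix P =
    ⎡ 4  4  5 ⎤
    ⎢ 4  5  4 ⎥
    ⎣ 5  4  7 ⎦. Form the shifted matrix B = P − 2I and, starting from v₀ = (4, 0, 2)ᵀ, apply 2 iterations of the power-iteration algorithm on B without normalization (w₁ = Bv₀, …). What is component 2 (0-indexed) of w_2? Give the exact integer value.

B = P − 2I has rows (2, 4, 5); (4, 3, 4); (5, 4, 5)
w1 = Bv₀ = (18, 24, 30)
w2 = Bw1 = (282, 264, 336)
Requested component of w2: 336

336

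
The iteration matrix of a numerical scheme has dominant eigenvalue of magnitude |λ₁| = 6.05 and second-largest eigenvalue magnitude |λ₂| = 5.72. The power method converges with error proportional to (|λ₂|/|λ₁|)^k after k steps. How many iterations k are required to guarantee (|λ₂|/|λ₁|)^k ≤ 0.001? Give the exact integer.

|λ₂/λ₁| = 5.72/6.05 = 0.94545
Need k ≥ ln(0.001) / ln(0.94545) = -6.9078 / -0.0561 ≈ 123.156
Smallest integer k satisfying the bound: 124

124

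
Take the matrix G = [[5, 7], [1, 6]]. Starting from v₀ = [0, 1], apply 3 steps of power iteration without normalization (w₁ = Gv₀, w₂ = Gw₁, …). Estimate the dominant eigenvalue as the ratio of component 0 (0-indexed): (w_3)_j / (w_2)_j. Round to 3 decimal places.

8.909

w1 = Gv₀ = (7, 6)
w2 = Gw1 = (77, 43)
w3 = Gw2 = (686, 335)
Ratio at component: 686 / 77 = 8.909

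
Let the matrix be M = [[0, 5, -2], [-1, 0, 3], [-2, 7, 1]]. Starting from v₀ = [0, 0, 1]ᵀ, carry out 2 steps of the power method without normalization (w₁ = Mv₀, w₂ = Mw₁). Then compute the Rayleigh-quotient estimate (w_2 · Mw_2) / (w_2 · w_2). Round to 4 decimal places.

w1 = Mv₀ = (0·0 + 5·0 + (-2)·1; (-1)·0 + 0·0 + 3·1; (-2)·0 + 7·0 + 1·1) = (-2, 3, 1)
w2 = Mw1 = (0·(-2) + 5·3 + (-2)·1; (-1)·(-2) + 0·3 + 3·1; (-2)·(-2) + 7·3 + 1·1) = (13, 5, 26)
Mw2 = (-27, 65, 35)
w2·Mw2 = 13·(-27) + 5·65 + 26·35 = 884; w2·w2 = 13·13 + 5·5 + 26·26 = 870
λ ≈ 884/870 = 1.0161

1.0161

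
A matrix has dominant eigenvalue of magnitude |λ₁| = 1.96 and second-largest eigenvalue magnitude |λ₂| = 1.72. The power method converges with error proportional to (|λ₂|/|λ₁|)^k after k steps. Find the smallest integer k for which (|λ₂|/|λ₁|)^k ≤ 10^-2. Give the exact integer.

|λ₂/λ₁| = 1.72/1.96 = 0.87755
Need k ≥ ln(10^-2) / ln(0.87755) = -4.6052 / -0.1306 ≈ 35.256
Smallest integer k satisfying the bound: 36

36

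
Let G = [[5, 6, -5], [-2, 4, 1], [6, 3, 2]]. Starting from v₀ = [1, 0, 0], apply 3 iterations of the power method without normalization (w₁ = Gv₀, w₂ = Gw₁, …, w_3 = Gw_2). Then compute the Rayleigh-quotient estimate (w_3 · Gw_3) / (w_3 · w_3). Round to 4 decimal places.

λ ≈ 4.7739

w1 = Gv₀ = (5·1 + 6·0 + (-5)·0; (-2)·1 + 4·0 + 1·0; 6·1 + 3·0 + 2·0) = (5, -2, 6)
w2 = Gw1 = (5·5 + 6·(-2) + (-5)·6; (-2)·5 + 4·(-2) + 1·6; 6·5 + 3·(-2) + 2·6) = (-17, -12, 36)
w3 = Gw2 = (-337, 22, -66)
Gw3 = (-1223, 696, -2088)
w3·Gw3 = (-337)·(-1223) + 22·696 + (-66)·(-2088) = 565271; w3·w3 = (-337)·(-337) + 22·22 + (-66)·(-66) = 118409
λ ≈ 565271/118409 = 4.7739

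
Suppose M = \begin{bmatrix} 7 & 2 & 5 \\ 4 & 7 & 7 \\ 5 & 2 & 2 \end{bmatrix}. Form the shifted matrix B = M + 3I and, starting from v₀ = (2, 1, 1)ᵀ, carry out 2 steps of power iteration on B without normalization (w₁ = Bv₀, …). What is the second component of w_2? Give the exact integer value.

B = M + 3I has rows (10, 2, 5); (4, 10, 7); (5, 2, 5)
w1 = Bv₀ = (10·2 + 2·1 + 5·1; 4·2 + 10·1 + 7·1; 5·2 + 2·1 + 5·1) = (27, 25, 17)
w2 = Bw1 = (10·27 + 2·25 + 5·17; 4·27 + 10·25 + 7·17; 5·27 + 2·25 + 5·17) = (405, 477, 270)
Requested component of w2: 477

477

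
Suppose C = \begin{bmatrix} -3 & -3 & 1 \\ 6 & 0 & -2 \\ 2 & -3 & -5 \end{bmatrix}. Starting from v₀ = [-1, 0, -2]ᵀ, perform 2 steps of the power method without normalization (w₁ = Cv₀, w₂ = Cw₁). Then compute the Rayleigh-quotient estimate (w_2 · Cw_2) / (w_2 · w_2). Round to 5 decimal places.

-6.80241

w1 = Cv₀ = ((-3)·(-1) + (-3)·0 + 1·(-2); 6·(-1) + 0·0 + (-2)·(-2); 2·(-1) + (-3)·0 + (-5)·(-2)) = (1, -2, 8)
w2 = Cw1 = ((-3)·1 + (-3)·(-2) + 1·8; 6·1 + 0·(-2) + (-2)·8; 2·1 + (-3)·(-2) + (-5)·8) = (11, -10, -32)
Cw2 = (-35, 130, 212)
w2·Cw2 = 11·(-35) + (-10)·130 + (-32)·212 = -8469; w2·w2 = 11·11 + (-10)·(-10) + (-32)·(-32) = 1245
λ ≈ -8469/1245 = -6.80241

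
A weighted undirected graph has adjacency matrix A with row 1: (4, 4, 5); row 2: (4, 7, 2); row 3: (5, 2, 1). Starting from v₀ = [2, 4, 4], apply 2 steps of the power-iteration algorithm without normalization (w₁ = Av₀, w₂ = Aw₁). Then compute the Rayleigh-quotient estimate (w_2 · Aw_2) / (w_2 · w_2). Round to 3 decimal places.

11.790

w1 = Av₀ = (44, 44, 22)
w2 = Aw1 = (462, 528, 330)
Aw2 = (5610, 6204, 3696)
w2·Aw2 = 462·5610 + 528·6204 + 330·3696 = 7087212; w2·w2 = 462·462 + 528·528 + 330·330 = 601128
λ ≈ 7087212/601128 = 11.790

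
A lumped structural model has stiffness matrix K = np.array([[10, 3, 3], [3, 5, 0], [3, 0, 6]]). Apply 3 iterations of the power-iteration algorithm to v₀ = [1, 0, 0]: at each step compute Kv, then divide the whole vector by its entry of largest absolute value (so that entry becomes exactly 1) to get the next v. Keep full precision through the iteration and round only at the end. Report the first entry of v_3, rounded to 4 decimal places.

1.0000

Kv0 = (10.00000, 3.00000, 3.00000); divide by 10.00000 → v1 = (1.00000, 0.30000, 0.30000)
Kv1 = (11.80000, 4.50000, 4.80000); divide by 11.80000 → v2 = (1.00000, 0.38136, 0.40678)
Kv2 = (12.36441, 4.90678, 5.44068); divide by 12.36441 → v3 = (1.00000, 0.39685, 0.44003)
Requested entry of v3: 1459/1459 = 1.0000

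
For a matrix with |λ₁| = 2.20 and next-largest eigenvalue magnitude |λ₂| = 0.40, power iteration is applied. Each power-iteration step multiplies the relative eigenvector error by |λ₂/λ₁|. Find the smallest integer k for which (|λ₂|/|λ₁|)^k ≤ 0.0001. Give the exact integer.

|λ₂/λ₁| = 0.40/2.20 = 0.18182
Need k ≥ ln(0.0001) / ln(0.18182) = -9.2103 / -1.7047 ≈ 5.403
Smallest integer k satisfying the bound: 6

6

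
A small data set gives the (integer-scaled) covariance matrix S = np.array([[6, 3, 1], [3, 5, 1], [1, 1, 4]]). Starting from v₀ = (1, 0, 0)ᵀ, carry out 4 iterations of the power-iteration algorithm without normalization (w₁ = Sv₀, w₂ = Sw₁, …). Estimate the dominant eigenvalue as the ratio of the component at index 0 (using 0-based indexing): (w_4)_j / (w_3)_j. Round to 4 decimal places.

8.8005

w1 = Sv₀ = (6·1 + 3·0 + 1·0; 3·1 + 5·0 + 1·0; 1·1 + 1·0 + 4·0) = (6, 3, 1)
w2 = Sw1 = (6·6 + 3·3 + 1·1; 3·6 + 5·3 + 1·1; 1·6 + 1·3 + 4·1) = (46, 34, 13)
w3 = Sw2 = (391, 321, 132)
w4 = Sw3 = (3441, 2910, 1240)
Ratio at component: 3441 / 391 = 8.8005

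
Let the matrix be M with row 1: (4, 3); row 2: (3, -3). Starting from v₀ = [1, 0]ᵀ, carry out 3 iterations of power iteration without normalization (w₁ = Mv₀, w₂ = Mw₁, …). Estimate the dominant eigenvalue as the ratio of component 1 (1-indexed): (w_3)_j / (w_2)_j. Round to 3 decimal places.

4.360

w1 = Mv₀ = (4·1 + 3·0; 3·1 + (-3)·0) = (4, 3)
w2 = Mw1 = (4·4 + 3·3; 3·4 + (-3)·3) = (25, 3)
w3 = Mw2 = (109, 66)
Ratio at component: 109 / 25 = 4.360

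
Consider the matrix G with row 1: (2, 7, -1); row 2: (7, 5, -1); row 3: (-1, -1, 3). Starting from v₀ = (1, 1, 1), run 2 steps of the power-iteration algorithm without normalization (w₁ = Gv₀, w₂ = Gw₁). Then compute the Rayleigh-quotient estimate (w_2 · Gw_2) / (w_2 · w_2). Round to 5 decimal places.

w1 = Gv₀ = (8, 11, 1)
w2 = Gw1 = (92, 110, -16)
Gw2 = (970, 1210, -250)
w2·Gw2 = 92·970 + 110·1210 + (-16)·(-250) = 226340; w2·w2 = 92·92 + 110·110 + (-16)·(-16) = 20820
λ ≈ 226340/20820 = 10.87128

10.87128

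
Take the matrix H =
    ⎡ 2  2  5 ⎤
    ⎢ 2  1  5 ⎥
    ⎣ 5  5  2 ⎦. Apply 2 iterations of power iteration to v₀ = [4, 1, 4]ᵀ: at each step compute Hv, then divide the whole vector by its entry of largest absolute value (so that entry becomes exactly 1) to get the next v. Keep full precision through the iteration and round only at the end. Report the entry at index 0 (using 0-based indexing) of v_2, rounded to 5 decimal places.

0.78393

Hv0 = (30.000000, 29.000000, 33.000000); divide by 33.000000 → v1 = (0.909091, 0.878788, 1.000000)
Hv1 = (8.575758, 7.696970, 10.939394); divide by 10.939394 → v2 = (0.783934, 0.703601, 1.000000)
Requested entry of v2: 283/361 = 0.78393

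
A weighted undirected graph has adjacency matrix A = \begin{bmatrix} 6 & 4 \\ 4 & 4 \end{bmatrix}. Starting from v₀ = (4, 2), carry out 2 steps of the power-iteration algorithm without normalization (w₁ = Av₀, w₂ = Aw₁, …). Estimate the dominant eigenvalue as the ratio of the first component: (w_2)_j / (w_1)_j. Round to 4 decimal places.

w1 = Av₀ = (6·4 + 4·2; 4·4 + 4·2) = (32, 24)
w2 = Aw1 = (6·32 + 4·24; 4·32 + 4·24) = (288, 224)
Ratio at component: 288 / 32 = 9.0000

9.0000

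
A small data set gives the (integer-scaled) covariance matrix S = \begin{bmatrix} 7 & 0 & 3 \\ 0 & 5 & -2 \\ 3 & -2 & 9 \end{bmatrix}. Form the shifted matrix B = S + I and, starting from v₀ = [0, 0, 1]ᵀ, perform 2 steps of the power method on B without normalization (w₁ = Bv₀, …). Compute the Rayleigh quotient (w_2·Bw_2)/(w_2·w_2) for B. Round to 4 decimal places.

B = S + I has rows (8, 0, 3); (0, 6, -2); (3, -2, 10)
w1 = Bv₀ = (3, -2, 10)
w2 = Bw1 = (54, -32, 113)
Bw2 = (771, -418, 1356)
w2·Bw2 = 208238; w2·w2 = 16709; μ ≈ 208238/16709 = 12.4626

12.4626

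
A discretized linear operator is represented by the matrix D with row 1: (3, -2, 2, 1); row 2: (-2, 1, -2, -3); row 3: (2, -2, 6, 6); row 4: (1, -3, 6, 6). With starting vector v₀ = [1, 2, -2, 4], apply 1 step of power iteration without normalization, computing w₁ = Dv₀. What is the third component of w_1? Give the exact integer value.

w1 = Dv₀ = (-1, -8, 10, 7)
The requested component of w1 is 10.

10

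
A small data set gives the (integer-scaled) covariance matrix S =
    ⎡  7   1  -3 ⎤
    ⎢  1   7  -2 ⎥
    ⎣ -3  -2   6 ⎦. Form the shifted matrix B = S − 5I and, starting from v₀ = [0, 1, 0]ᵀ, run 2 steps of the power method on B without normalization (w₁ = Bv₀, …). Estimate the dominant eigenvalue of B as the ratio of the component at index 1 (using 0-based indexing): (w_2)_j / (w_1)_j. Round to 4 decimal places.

B = S − 5I has rows (2, 1, -3); (1, 2, -2); (-3, -2, 1)
w1 = Bv₀ = (1, 2, -2)
w2 = Bw1 = (10, 9, -9)
Ratio: 9/2 = 4.5000

μ ≈ 4.5000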